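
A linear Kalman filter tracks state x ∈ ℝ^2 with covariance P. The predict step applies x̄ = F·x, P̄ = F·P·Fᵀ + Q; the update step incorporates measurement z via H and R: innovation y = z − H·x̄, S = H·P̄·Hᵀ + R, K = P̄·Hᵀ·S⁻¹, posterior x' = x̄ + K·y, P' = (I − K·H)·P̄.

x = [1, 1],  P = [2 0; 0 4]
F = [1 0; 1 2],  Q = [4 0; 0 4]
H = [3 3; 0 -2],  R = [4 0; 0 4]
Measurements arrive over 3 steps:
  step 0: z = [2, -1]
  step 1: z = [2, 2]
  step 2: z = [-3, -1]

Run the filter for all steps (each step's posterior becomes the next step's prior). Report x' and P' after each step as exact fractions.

step 0: x' = [78/383, 194/383], P' = [422/383 -286/383; -286/383 310/383]
step 1: x' = [12822/11389, -6022/11389], P' = [11918/11389 -7850/11389; -7850/11389 25450/34167]
step 2: x' = [-555408/598343, 65620/598343], P' = [622542/598343 -409386/598343; -409386/598343 2215606/2991715]

step 0: x̄ = F·x = [1, 3]
step 0: P̄ = F·P·Fᵀ + Q = [6 2; 2 22]
step 0: y = z − H·x̄ = [-10, 5]
step 0: S = H·P̄·Hᵀ + R = [292 -144; -144 92]
step 0: K = P̄·Hᵀ·S⁻¹ = [102/383 143/383; 18/383 -155/383]
step 0: x' = x̄ + K·y = [78/383, 194/383]
step 0: P' = (I − K·H)·P̄ = [422/383 -286/383; -286/383 310/383]
step 1: x̄ = F·x = [78/383, 466/383]
step 1: P̄ = F·P·Fᵀ + Q = [1954/383 -150/383; -150/383 2050/383]
step 1: y = z − H·x̄ = [-866/383, 1698/383]
step 1: S = H·P̄·Hᵀ + R = [34868/383 -11400/383; -11400/383 9732/383]
step 1: K = P̄·Hᵀ·S⁻¹ = [3051/11389 3925/11389; 475/11389 -12725/34167]
step 1: x' = x̄ + K·y = [12822/11389, -6022/11389]
step 1: P' = (I − K·H)·P̄ = [11918/11389 -7850/11389; -7850/11389 25450/34167]
step 2: x̄ = F·x = [12822/11389, 778/11389]
step 2: P̄ = F·P·Fᵀ + Q = [57474/11389 -3782/11389; -3782/11389 180022/34167]
step 2: y = z − H·x̄ = [-74967/11389, -9833/11389]
step 2: S = H·P̄·Hᵀ + R = [1034812/11389 -337352/11389; -337352/11389 856756/34167]
step 2: K = P̄·Hᵀ·S⁻¹ = [159867/598343 204693/598343; 126507/2991715 -1107803/2991715]
step 2: x' = x̄ + K·y = [-555408/598343, 65620/598343]
step 2: P' = (I − K·H)·P̄ = [622542/598343 -409386/598343; -409386/598343 2215606/2991715]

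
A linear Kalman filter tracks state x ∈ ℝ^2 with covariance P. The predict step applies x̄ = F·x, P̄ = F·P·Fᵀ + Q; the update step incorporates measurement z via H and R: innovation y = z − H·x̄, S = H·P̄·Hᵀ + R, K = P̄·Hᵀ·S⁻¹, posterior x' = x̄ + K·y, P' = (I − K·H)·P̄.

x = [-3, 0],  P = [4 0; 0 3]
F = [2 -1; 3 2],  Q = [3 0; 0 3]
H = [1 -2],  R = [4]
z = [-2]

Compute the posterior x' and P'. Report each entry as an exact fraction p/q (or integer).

x̄ = F·x = [-6, -9]
P̄ = F·P·Fᵀ + Q = [22 18; 18 51]
y = z − H·x̄ = [-14]
S = H·P̄·Hᵀ + R = [158]
K = P̄·Hᵀ·S⁻¹ = [-7/79; -42/79]
x' = x̄ + K·y = [-376/79, -123/79]
P' = (I − K·H)·P̄ = [1640/79 834/79; 834/79 501/79]

x' = [-376/79, -123/79]
P' = [1640/79 834/79; 834/79 501/79]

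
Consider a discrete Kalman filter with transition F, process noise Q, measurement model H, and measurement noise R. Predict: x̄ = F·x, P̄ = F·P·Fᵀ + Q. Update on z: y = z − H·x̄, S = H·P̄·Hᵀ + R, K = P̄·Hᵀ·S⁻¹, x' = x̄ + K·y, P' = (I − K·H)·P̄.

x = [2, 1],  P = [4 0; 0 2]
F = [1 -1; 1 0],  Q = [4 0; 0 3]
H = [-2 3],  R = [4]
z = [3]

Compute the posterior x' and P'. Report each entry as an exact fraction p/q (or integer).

x̄ = F·x = [1, 2]
P̄ = F·P·Fᵀ + Q = [10 4; 4 7]
y = z − H·x̄ = [-1]
S = H·P̄·Hᵀ + R = [59]
K = P̄·Hᵀ·S⁻¹ = [-8/59; 13/59]
x' = x̄ + K·y = [67/59, 105/59]
P' = (I − K·H)·P̄ = [526/59 340/59; 340/59 244/59]

x' = [67/59, 105/59]
P' = [526/59 340/59; 340/59 244/59]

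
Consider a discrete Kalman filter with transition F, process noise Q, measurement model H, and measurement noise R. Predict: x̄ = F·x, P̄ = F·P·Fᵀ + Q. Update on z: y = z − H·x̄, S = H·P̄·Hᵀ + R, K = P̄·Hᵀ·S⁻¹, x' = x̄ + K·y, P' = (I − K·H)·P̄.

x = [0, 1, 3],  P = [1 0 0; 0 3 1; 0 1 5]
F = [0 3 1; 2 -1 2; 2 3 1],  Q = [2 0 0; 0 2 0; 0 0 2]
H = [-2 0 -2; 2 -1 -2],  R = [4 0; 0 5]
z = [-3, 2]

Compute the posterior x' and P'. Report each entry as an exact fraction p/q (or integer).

x̄ = F·x = [6, 5, 6]
P̄ = F·P·Fᵀ + Q = [40 6 38; 6 25 10; 38 10 44]
y = z − H·x̄ = [21, 7]
S = H·P̄·Hᵀ + R = [644 48; 48 78]
K = P̄·Hᵀ·S⁻¹ = [-503/1997 775/5991; -38/1997 -1643/3994; -489/1997 -787/5991]
x' = x̄ + K·y = [9682/5991, 6873/3994, -370/5991]
P' = (I − K·H)·P̄ = [5786/5991 4411/1997 -2768/5991; 4411/1997 43199/3994 -4335/1997; -2768/5991 -4335/1997 5702/5991]

x' = [9682/5991, 6873/3994, -370/5991]
P' = [5786/5991 4411/1997 -2768/5991; 4411/1997 43199/3994 -4335/1997; -2768/5991 -4335/1997 5702/5991]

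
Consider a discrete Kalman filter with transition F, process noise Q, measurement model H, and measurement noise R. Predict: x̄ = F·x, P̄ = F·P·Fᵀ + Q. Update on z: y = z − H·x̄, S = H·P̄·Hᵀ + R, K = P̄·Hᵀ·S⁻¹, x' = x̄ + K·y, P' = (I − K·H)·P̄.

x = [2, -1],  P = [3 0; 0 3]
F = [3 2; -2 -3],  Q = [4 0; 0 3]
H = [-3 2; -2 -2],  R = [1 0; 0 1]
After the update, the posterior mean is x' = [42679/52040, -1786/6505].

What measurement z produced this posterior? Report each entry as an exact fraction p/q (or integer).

x̄ = F·x = [4, -1]
P̄ = F·P·Fᵀ + Q = [43 -36; -36 42]
S = H·P̄·Hᵀ + R = [988 18; 18 53]
K = P̄·Hᵀ·S⁻¹ = [-10401/52040 -5107/26020; 1299/6505 -1914/6505]
x' − x̄ = [-165481/52040, 4719/6505] = K·y
y = (KᵀK)⁻¹·Kᵀ·(x' − x̄) = [11, 5]
z = y + H·x̄ = [11, 5] + [-14, -6] = [-3, -1]

z = [-3, -1]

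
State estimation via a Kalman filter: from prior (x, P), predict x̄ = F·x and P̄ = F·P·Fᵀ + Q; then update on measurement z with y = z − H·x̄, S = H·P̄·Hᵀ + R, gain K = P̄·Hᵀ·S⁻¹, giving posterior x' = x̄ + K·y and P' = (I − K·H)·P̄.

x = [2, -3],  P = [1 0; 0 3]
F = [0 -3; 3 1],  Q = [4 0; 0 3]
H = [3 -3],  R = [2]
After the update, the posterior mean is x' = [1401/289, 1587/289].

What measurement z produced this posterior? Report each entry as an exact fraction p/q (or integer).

x̄ = F·x = [9, 3]
P̄ = F·P·Fᵀ + Q = [31 -9; -9 15]
S = H·P̄·Hᵀ + R = [578]
K = P̄·Hᵀ·S⁻¹ = [60/289; -36/289]
x' − x̄ = [-1200/289, 720/289] = K·y
y = (KᵀK)⁻¹·Kᵀ·(x' − x̄) = [-20]
z = y + H·x̄ = [-20] + [18] = [-2]

z = [-2]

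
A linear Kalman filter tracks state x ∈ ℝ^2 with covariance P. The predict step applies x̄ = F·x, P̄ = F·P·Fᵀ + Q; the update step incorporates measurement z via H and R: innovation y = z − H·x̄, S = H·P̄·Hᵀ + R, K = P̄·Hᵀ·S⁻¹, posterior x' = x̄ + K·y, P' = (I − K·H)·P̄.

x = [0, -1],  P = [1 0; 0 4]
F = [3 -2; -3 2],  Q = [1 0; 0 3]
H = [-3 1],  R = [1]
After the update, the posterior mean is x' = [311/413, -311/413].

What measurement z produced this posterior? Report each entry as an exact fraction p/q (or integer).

x̄ = F·x = [2, -2]
P̄ = F·P·Fᵀ + Q = [26 -25; -25 28]
S = H·P̄·Hᵀ + R = [413]
K = P̄·Hᵀ·S⁻¹ = [-103/413; 103/413]
x' − x̄ = [-515/413, 515/413] = K·y
y = (KᵀK)⁻¹·Kᵀ·(x' − x̄) = [5]
z = y + H·x̄ = [5] + [-8] = [-3]

z = [-3]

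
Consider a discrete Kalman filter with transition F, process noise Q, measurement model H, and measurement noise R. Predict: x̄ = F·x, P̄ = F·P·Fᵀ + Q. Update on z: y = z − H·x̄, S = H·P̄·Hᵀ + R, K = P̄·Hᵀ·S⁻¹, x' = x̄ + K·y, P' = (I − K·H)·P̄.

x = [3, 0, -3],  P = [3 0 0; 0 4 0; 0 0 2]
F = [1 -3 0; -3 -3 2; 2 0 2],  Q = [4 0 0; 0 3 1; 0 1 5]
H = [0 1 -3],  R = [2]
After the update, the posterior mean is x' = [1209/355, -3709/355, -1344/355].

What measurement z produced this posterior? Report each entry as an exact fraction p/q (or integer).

x̄ = F·x = [3, -15, 0]
P̄ = F·P·Fᵀ + Q = [43 27 6; 27 74 -9; 6 -9 25]
S = H·P̄·Hᵀ + R = [355]
K = P̄·Hᵀ·S⁻¹ = [9/355; 101/355; -84/355]
x' − x̄ = [144/355, 1616/355, -1344/355] = K·y
y = (KᵀK)⁻¹·Kᵀ·(x' − x̄) = [16]
z = y + H·x̄ = [16] + [-15] = [1]

z = [1]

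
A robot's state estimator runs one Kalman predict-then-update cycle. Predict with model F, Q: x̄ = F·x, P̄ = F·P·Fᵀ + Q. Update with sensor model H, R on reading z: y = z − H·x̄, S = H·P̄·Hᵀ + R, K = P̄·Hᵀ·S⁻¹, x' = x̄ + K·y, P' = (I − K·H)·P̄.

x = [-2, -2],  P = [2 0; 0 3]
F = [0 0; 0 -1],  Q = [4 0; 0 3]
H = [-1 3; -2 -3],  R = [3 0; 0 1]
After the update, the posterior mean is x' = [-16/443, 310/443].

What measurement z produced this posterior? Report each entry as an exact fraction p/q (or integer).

x̄ = F·x = [0, 2]
P̄ = F·P·Fᵀ + Q = [4 0; 0 6]
S = H·P̄·Hᵀ + R = [61 -46; -46 71]
K = P̄·Hᵀ·S⁻¹ = [-652/2215 -672/2215; 90/443 -54/443]
x' − x̄ = [-16/443, -576/443] = K·y
y = (KᵀK)⁻¹·Kᵀ·(x' − x̄) = [-4, 4]
z = y + H·x̄ = [-4, 4] + [6, -6] = [2, -2]

z = [2, -2]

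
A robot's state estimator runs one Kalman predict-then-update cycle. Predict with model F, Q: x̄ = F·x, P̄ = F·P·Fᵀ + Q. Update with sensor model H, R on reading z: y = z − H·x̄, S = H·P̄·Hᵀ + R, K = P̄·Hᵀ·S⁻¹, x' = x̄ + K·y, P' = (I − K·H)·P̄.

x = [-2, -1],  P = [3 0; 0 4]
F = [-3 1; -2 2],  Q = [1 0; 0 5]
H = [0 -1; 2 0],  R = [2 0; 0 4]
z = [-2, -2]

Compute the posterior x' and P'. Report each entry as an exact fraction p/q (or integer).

x' = [-269/479, 646/479]
P' = [444/479 52/479; 52/479 826/479]

x̄ = F·x = [5, 2]
P̄ = F·P·Fᵀ + Q = [32 26; 26 33]
y = z − H·x̄ = [0, -12]
S = H·P̄·Hᵀ + R = [35 -52; -52 132]
K = P̄·Hᵀ·S⁻¹ = [-26/479 222/479; -413/479 26/479]
x' = x̄ + K·y = [-269/479, 646/479]
P' = (I − K·H)·P̄ = [444/479 52/479; 52/479 826/479]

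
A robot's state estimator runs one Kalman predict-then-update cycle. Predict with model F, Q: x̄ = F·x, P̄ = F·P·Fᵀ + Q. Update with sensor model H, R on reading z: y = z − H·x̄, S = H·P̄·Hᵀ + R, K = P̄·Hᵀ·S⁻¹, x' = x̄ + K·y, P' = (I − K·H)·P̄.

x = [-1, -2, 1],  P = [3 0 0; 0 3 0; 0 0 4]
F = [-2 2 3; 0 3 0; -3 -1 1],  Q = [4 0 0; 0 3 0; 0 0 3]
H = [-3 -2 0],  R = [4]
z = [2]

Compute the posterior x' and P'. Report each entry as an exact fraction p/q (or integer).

x' = [628/229, -2349/458, 2937/458]
P' = [1660/229 -2376/229 2418/229; -2376/229 3621/229 -3600/229; 2418/229 -3600/229 7744/229]

x̄ = F·x = [1, -6, 6]
P̄ = F·P·Fᵀ + Q = [64 18 24; 18 30 -9; 24 -9 37]
y = z − H·x̄ = [-7]
S = H·P̄·Hᵀ + R = [916]
K = P̄·Hᵀ·S⁻¹ = [-57/229; -57/458; -27/458]
x' = x̄ + K·y = [628/229, -2349/458, 2937/458]
P' = (I − K·H)·P̄ = [1660/229 -2376/229 2418/229; -2376/229 3621/229 -3600/229; 2418/229 -3600/229 7744/229]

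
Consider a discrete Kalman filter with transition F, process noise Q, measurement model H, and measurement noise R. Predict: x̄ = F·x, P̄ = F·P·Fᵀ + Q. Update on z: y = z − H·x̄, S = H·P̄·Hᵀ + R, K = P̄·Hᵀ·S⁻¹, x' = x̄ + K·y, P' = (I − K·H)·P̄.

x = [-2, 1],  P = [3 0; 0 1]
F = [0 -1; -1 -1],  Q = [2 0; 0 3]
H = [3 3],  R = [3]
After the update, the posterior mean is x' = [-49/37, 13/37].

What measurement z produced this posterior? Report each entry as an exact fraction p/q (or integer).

z = [-3]

x̄ = F·x = [-1, 1]
P̄ = F·P·Fᵀ + Q = [3 1; 1 7]
S = H·P̄·Hᵀ + R = [111]
K = P̄·Hᵀ·S⁻¹ = [4/37; 8/37]
x' − x̄ = [-12/37, -24/37] = K·y
y = (KᵀK)⁻¹·Kᵀ·(x' − x̄) = [-3]
z = y + H·x̄ = [-3] + [0] = [-3]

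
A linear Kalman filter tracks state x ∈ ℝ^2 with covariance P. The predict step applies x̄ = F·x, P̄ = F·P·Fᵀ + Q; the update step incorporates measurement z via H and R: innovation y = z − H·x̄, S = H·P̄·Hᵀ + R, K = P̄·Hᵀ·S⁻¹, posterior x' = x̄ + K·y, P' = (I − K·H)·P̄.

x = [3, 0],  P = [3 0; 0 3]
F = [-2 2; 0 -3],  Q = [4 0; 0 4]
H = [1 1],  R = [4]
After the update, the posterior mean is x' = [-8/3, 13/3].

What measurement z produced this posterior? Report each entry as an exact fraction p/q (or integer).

z = [3]

x̄ = F·x = [-6, 0]
P̄ = F·P·Fᵀ + Q = [28 -18; -18 31]
S = H·P̄·Hᵀ + R = [27]
K = P̄·Hᵀ·S⁻¹ = [10/27; 13/27]
x' − x̄ = [10/3, 13/3] = K·y
y = (KᵀK)⁻¹·Kᵀ·(x' − x̄) = [9]
z = y + H·x̄ = [9] + [-6] = [3]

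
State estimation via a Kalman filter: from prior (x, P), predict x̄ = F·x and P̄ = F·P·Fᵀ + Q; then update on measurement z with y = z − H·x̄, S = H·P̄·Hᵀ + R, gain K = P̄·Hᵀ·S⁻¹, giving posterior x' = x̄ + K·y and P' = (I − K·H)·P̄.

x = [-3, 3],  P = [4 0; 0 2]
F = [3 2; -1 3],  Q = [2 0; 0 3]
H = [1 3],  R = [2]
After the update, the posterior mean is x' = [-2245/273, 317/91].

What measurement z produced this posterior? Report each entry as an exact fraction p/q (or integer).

x̄ = F·x = [-3, 12]
P̄ = F·P·Fᵀ + Q = [46 0; 0 25]
S = H·P̄·Hᵀ + R = [273]
K = P̄·Hᵀ·S⁻¹ = [46/273; 25/91]
x' − x̄ = [-1426/273, -775/91] = K·y
y = (KᵀK)⁻¹·Kᵀ·(x' − x̄) = [-31]
z = y + H·x̄ = [-31] + [33] = [2]

z = [2]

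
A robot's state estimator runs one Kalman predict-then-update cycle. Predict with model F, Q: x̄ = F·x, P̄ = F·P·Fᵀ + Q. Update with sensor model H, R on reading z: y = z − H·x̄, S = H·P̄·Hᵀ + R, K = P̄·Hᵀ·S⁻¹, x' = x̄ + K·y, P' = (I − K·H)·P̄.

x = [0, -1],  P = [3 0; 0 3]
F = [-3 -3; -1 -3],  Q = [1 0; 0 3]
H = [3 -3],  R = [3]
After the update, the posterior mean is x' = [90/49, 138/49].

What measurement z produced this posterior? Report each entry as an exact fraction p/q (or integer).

x̄ = F·x = [3, 3]
P̄ = F·P·Fᵀ + Q = [55 36; 36 33]
S = H·P̄·Hᵀ + R = [147]
K = P̄·Hᵀ·S⁻¹ = [19/49; 3/49]
x' − x̄ = [-57/49, -9/49] = K·y
y = (KᵀK)⁻¹·Kᵀ·(x' − x̄) = [-3]
z = y + H·x̄ = [-3] + [0] = [-3]

z = [-3]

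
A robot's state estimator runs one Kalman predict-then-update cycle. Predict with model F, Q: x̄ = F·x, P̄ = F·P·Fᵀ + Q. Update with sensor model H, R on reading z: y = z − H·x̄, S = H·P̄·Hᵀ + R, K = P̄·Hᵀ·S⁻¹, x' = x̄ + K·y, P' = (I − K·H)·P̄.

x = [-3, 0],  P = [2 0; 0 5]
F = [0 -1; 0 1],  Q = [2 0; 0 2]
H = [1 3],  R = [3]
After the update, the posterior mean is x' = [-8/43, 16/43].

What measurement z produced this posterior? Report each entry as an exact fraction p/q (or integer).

z = [1]

x̄ = F·x = [0, 0]
P̄ = F·P·Fᵀ + Q = [7 -5; -5 7]
S = H·P̄·Hᵀ + R = [43]
K = P̄·Hᵀ·S⁻¹ = [-8/43; 16/43]
x' − x̄ = [-8/43, 16/43] = K·y
y = (KᵀK)⁻¹·Kᵀ·(x' − x̄) = [1]
z = y + H·x̄ = [1] + [0] = [1]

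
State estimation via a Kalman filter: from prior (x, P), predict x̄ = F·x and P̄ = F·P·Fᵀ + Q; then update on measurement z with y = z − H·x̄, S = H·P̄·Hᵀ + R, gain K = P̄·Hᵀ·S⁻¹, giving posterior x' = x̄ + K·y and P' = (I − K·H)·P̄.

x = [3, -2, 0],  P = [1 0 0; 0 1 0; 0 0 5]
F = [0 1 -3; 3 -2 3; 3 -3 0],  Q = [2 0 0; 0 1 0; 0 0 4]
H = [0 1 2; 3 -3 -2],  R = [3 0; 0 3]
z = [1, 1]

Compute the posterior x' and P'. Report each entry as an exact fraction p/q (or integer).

x̄ = F·x = [-2, 13, 15]
P̄ = F·P·Fᵀ + Q = [48 -47 -3; -47 59 15; -3 15 22]
y = z − H·x̄ = [-42, 76]
S = H·P̄·Hᵀ + R = [210 -544; -544 2116]
K = P̄·Hᵀ·S⁻¹ = [11539/37106 16139/74212; -247/37106 -3083/18553; 17883/37106 2879/37106]
x' = x̄ + K·y = [27216/18553, 12068/18553, 12154/18553]
P' = (I − K·H)·P̄ = [88861/74212 37233/37106 -654/18553; 37233/37106 65469/37106 -33105/37106; -654/18553 -33105/37106 43377/37106]

x' = [27216/18553, 12068/18553, 12154/18553]
P' = [88861/74212 37233/37106 -654/18553; 37233/37106 65469/37106 -33105/37106; -654/18553 -33105/37106 43377/37106]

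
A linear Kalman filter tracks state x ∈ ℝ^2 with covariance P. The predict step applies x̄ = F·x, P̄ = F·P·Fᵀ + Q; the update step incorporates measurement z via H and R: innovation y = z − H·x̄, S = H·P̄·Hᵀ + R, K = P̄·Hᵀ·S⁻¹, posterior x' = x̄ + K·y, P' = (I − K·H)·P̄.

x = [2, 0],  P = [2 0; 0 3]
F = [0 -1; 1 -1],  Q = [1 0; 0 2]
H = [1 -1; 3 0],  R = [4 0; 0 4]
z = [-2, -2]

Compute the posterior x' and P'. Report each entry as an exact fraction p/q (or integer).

x̄ = F·x = [0, 2]
P̄ = F·P·Fᵀ + Q = [4 3; 3 7]
y = z − H·x̄ = [0, -2]
S = H·P̄·Hᵀ + R = [9 3; 3 40]
K = P̄·Hᵀ·S⁻¹ = [4/351 35/117; -187/351 31/117]
x' = x̄ + K·y = [-70/117, 172/117]
P' = (I − K·H)·P̄ = [140/351 124/351; 124/351 872/351]

x' = [-70/117, 172/117]
P' = [140/351 124/351; 124/351 872/351]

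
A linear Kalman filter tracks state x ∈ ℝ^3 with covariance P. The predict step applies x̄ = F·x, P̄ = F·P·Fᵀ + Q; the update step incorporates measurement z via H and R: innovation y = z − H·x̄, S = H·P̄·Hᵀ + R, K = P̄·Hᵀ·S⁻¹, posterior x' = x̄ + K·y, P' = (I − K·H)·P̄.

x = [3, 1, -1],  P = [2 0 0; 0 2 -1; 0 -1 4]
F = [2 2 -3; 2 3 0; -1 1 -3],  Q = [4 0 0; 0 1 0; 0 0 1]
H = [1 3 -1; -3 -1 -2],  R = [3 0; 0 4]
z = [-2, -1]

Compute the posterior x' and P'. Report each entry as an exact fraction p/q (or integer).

x' = [6443/5825, -1312/1165, -3564/5825]
P' = [681069/361150 -86701/72230 -668037/361150; -86701/72230 15557/14446 92333/72230; -668037/361150 92333/72230 922701/361150]

x̄ = F·x = [11, 9, 1]
P̄ = F·P·Fᵀ + Q = [68 29 45; 29 27 11; 45 11 47]
y = z − H·x̄ = [-39, 43]
S = H·P̄·Hᵀ + R = [379 -491; -491 1589]
K = P̄·Hᵀ·S⁻¹ = [16197/361150 -68407/361150; 18107/72230 -587/72230; -68581/361150 -75739/361150]
x' = x̄ + K·y = [6443/5825, -1312/1165, -3564/5825]
P' = (I − K·H)·P̄ = [681069/361150 -86701/72230 -668037/361150; -86701/72230 15557/14446 92333/72230; -668037/361150 92333/72230 922701/361150]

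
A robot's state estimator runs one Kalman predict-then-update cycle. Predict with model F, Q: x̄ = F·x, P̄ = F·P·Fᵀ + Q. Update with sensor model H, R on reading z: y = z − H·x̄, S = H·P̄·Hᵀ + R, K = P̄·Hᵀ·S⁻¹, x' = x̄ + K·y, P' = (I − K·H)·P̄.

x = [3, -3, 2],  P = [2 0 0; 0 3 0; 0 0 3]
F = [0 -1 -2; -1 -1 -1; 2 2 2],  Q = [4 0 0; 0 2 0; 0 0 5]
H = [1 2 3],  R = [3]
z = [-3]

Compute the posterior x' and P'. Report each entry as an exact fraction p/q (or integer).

x' = [39/131, -72/131, -86/131]
P' = [2200/131 856/131 -1321/131; 856/131 949/131 -937/131; -1321/131 -937/131 1126/131]

x̄ = F·x = [-1, -2, 4]
P̄ = F·P·Fᵀ + Q = [19 9 -18; 9 10 -16; -18 -16 37]
y = z − H·x̄ = [-10]
S = H·P̄·Hᵀ + R = [131]
K = P̄·Hᵀ·S⁻¹ = [-17/131; -19/131; 61/131]
x' = x̄ + K·y = [39/131, -72/131, -86/131]
P' = (I − K·H)·P̄ = [2200/131 856/131 -1321/131; 856/131 949/131 -937/131; -1321/131 -937/131 1126/131]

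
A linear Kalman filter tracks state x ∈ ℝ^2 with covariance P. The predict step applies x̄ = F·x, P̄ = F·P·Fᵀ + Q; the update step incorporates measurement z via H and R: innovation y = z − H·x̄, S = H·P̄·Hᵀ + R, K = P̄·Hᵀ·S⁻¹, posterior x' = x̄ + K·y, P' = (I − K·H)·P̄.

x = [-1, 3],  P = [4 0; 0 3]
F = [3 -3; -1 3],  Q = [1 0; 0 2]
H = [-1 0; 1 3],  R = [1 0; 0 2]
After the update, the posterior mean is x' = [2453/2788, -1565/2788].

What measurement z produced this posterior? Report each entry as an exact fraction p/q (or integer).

z = [-1, -1]

x̄ = F·x = [-12, 10]
P̄ = F·P·Fᵀ + Q = [64 -39; -39 33]
S = H·P̄·Hᵀ + R = [65 53; 53 129]
K = P̄·Hᵀ·S⁻¹ = [-5447/5576 -53/5576; 1851/5576 1833/5576]
x' − x̄ = [35909/2788, -29445/2788] = K·y
y = (KᵀK)⁻¹·Kᵀ·(x' − x̄) = [-13, -19]
z = y + H·x̄ = [-13, -19] + [12, 18] = [-1, -1]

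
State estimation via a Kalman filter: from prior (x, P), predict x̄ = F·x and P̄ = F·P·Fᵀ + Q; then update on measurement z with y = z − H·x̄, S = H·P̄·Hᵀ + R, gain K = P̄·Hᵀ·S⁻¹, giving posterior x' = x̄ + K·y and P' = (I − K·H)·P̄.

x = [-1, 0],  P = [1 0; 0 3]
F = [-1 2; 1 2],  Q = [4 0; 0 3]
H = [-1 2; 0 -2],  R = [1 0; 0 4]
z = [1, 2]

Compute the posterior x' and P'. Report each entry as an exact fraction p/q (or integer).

x̄ = F·x = [1, -1]
P̄ = F·P·Fᵀ + Q = [17 11; 11 16]
y = z − H·x̄ = [4, 0]
S = H·P̄·Hᵀ + R = [38 -42; -42 68]
K = P̄·Hᵀ·S⁻¹ = [-146/205 -313/410; 21/205 -167/410]
x' = x̄ + K·y = [-379/205, -121/205]
P' = (I − K·H)·P̄ = [772/205 313/205; 313/205 167/205]

x' = [-379/205, -121/205]
P' = [772/205 313/205; 313/205 167/205]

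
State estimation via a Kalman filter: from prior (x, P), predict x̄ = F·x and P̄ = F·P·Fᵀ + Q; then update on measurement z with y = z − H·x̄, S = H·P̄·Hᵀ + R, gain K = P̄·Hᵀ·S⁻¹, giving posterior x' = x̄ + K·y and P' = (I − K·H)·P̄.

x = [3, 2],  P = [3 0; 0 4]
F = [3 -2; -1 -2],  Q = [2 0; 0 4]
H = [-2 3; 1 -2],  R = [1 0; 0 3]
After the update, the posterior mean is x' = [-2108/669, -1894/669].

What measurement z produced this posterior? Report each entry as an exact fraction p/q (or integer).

z = [-2, 3]

x̄ = F·x = [5, -7]
P̄ = F·P·Fᵀ + Q = [45 7; 7 23]
S = H·P̄·Hᵀ + R = [304 -179; -179 112]
K = P̄·Hᵀ·S⁻¹ = [-2179/2007 -2927/2007; -821/2007 -2011/2007]
x' − x̄ = [-5453/669, 2789/669] = K·y
y = (KᵀK)⁻¹·Kᵀ·(x' − x̄) = [29, -16]
z = y + H·x̄ = [29, -16] + [-31, 19] = [-2, 3]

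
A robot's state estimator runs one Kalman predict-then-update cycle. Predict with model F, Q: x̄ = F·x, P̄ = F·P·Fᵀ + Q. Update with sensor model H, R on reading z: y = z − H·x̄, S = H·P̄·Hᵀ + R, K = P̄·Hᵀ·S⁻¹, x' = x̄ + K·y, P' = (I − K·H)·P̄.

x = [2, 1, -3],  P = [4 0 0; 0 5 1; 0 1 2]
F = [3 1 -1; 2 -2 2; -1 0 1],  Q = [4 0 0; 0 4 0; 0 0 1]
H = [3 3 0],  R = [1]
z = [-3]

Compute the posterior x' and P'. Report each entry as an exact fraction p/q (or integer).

x' = [6463/1018, -3737/509, -3893/1018]
P' = [14481/1018 -7211/509 -3145/1018; -7211/509 7238/509 1563/509; -3145/1018 1563/509 3877/1018]

x̄ = F·x = [10, -4, -5]
P̄ = F·P·Fᵀ + Q = [45 14 -13; 14 40 -6; -13 -6 7]
y = z − H·x̄ = [-21]
S = H·P̄·Hᵀ + R = [1018]
K = P̄·Hᵀ·S⁻¹ = [177/1018; 81/509; -57/1018]
x' = x̄ + K·y = [6463/1018, -3737/509, -3893/1018]
P' = (I − K·H)·P̄ = [14481/1018 -7211/509 -3145/1018; -7211/509 7238/509 1563/509; -3145/1018 1563/509 3877/1018]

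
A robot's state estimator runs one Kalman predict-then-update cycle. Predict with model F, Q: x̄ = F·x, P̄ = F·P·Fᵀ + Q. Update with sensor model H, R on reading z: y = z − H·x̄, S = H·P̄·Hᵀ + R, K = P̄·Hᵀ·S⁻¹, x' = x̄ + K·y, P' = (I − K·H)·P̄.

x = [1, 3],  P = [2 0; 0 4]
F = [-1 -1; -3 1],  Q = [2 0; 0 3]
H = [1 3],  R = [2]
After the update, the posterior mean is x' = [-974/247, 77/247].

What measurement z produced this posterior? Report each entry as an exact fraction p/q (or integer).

x̄ = F·x = [-4, 0]
P̄ = F·P·Fᵀ + Q = [8 2; 2 25]
S = H·P̄·Hᵀ + R = [247]
K = P̄·Hᵀ·S⁻¹ = [14/247; 77/247]
x' − x̄ = [14/247, 77/247] = K·y
y = (KᵀK)⁻¹·Kᵀ·(x' − x̄) = [1]
z = y + H·x̄ = [1] + [-4] = [-3]

z = [-3]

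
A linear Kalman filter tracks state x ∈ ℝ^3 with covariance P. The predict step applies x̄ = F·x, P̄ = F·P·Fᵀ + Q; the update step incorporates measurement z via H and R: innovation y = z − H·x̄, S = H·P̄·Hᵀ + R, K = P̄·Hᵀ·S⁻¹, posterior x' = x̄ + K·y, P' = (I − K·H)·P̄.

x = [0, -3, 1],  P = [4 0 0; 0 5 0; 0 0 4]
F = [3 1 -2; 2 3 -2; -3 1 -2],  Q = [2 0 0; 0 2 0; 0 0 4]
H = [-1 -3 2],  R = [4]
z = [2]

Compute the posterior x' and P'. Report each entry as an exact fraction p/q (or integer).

x' = [-4/331, -1834/331, -2409/331]
P' = [3400/331 552/331 2401/331; 552/331 6828/331 10379/331; 2401/331 10379/331 16827/331]

x̄ = F·x = [-5, -11, -5]
P̄ = F·P·Fᵀ + Q = [59 55 -15; 55 79 7; -15 7 61]
y = z − H·x̄ = [-26]
S = H·P̄·Hᵀ + R = [1324]
K = P̄·Hᵀ·S⁻¹ = [-127/662; -139/662; 29/331]
x' = x̄ + K·y = [-4/331, -1834/331, -2409/331]
P' = (I − K·H)·P̄ = [3400/331 552/331 2401/331; 552/331 6828/331 10379/331; 2401/331 10379/331 16827/331]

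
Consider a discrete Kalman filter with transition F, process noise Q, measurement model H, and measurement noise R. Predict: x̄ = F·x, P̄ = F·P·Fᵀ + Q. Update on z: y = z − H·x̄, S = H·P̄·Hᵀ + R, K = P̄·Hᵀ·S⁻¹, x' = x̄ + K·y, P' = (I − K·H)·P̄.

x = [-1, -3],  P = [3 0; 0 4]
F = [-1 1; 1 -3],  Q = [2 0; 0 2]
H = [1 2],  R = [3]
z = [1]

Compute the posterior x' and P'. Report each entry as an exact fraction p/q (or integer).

x' = [41/116, 57/116]
P' = [603/116 -333/116; -333/116 267/116]

x̄ = F·x = [-2, 8]
P̄ = F·P·Fᵀ + Q = [9 -15; -15 41]
y = z − H·x̄ = [-13]
S = H·P̄·Hᵀ + R = [116]
K = P̄·Hᵀ·S⁻¹ = [-21/116; 67/116]
x' = x̄ + K·y = [41/116, 57/116]
P' = (I − K·H)·P̄ = [603/116 -333/116; -333/116 267/116]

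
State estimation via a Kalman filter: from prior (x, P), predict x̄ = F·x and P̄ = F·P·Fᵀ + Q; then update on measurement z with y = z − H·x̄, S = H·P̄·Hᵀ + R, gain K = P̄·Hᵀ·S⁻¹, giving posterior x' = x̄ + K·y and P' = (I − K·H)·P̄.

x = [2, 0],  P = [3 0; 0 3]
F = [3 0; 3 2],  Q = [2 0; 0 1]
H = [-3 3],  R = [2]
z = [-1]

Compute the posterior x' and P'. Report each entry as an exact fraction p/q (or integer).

x' = [828/137, 783/137]
P' = [3937/137 3933/137; 3933/137 3959/137]

x̄ = F·x = [6, 6]
P̄ = F·P·Fᵀ + Q = [29 27; 27 40]
y = z − H·x̄ = [-1]
S = H·P̄·Hᵀ + R = [137]
K = P̄·Hᵀ·S⁻¹ = [-6/137; 39/137]
x' = x̄ + K·y = [828/137, 783/137]
P' = (I − K·H)·P̄ = [3937/137 3933/137; 3933/137 3959/137]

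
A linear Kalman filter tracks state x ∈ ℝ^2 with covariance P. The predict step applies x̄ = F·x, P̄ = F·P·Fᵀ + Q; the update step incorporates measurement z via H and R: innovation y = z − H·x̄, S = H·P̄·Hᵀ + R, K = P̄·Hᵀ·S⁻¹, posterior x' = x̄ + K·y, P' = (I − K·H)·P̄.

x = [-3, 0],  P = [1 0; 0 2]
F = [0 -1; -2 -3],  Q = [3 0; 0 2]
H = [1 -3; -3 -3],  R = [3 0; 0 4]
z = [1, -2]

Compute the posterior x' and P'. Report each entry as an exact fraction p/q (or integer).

x' = [1300/2791, 162/2791]
P' = [5352/13955 -1188/13955; -1188/13955 2892/13955]

x̄ = F·x = [0, 6]
P̄ = F·P·Fᵀ + Q = [5 6; 6 24]
y = z − H·x̄ = [19, 16]
S = H·P̄·Hᵀ + R = [188 237; 237 373]
K = P̄·Hᵀ·S⁻¹ = [2972/13955 -3123/13955; -3288/13955 -1278/13955]
x' = x̄ + K·y = [1300/2791, 162/2791]
P' = (I − K·H)·P̄ = [5352/13955 -1188/13955; -1188/13955 2892/13955]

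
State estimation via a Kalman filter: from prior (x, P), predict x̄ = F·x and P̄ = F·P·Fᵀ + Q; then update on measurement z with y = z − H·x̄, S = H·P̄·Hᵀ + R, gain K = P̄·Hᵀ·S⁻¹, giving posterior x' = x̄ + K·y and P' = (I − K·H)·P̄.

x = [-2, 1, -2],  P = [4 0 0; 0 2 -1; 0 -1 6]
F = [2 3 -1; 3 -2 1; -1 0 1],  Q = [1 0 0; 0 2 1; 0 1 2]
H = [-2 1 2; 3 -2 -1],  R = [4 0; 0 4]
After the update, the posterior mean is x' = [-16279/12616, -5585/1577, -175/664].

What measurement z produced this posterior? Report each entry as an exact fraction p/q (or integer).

x̄ = F·x = [1, -10, 0]
P̄ = F·P·Fᵀ + Q = [47 1 -17; 1 56 -3; -17 -3 12]
S = H·P̄·Hᵀ + R = [416 -532; -532 741]
K = P̄·Hᵀ·S⁻¹ = [-585/1328 -667/6308; -137/166 -1160/1577; 549/1328 73/332]
x' − x̄ = [-28895/12616, 10185/1577, -175/664] = K·y
y = (KᵀK)⁻¹·Kᵀ·(x' − x̄) = [10, -20]
z = y + H·x̄ = [10, -20] + [-12, 23] = [-2, 3]

z = [-2, 3]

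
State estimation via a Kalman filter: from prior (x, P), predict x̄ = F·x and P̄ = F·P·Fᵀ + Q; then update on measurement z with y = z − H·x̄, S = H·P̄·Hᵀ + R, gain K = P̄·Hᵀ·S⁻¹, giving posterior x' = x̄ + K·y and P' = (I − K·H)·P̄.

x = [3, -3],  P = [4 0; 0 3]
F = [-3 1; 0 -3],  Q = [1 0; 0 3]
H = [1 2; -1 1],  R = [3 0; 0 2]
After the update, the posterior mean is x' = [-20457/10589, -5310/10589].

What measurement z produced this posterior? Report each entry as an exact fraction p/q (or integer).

x̄ = F·x = [-12, 9]
P̄ = F·P·Fᵀ + Q = [40 -9; -9 30]
S = H·P̄·Hᵀ + R = [127 29; 29 90]
K = P̄·Hᵀ·S⁻¹ = [3401/10589 -6861/10589; 3459/10589 3474/10589]
x' − x̄ = [106611/10589, -100611/10589] = K·y
y = (KᵀK)⁻¹·Kᵀ·(x' − x̄) = [-9, -20]
z = y + H·x̄ = [-9, -20] + [6, 21] = [-3, 1]

z = [-3, 1]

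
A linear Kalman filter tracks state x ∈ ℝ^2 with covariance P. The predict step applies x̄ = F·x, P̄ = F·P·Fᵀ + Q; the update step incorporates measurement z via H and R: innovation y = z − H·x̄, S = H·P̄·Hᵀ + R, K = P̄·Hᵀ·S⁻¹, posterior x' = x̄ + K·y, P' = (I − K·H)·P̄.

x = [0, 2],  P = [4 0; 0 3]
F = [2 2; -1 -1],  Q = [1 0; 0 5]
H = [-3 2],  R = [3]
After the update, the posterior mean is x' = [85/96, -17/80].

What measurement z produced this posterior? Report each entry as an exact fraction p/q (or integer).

z = [-3]

x̄ = F·x = [4, -2]
P̄ = F·P·Fᵀ + Q = [29 -14; -14 12]
S = H·P̄·Hᵀ + R = [480]
K = P̄·Hᵀ·S⁻¹ = [-23/96; 11/80]
x' − x̄ = [-299/96, 143/80] = K·y
y = (KᵀK)⁻¹·Kᵀ·(x' − x̄) = [13]
z = y + H·x̄ = [13] + [-16] = [-3]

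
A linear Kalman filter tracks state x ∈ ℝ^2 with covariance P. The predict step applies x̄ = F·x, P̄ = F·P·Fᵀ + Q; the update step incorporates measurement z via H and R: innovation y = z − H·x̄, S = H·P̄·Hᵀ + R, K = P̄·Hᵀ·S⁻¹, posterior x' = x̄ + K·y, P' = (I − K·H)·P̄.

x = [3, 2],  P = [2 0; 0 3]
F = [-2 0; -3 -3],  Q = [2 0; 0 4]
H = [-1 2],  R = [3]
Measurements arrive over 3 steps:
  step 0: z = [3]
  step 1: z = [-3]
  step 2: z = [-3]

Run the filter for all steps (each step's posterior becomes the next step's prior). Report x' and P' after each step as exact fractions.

step 0: x' = [-84/23, -93/161], P' = [202/23 104/23; 104/23 493/161]
step 1: x' = [159114/78697, -33399/78697], P' = [505190/78697 282184/78697; 282184/78697 214547/78697]
step 2: x' = [-106897962/31004201, -100255239/31004201], P' = [186464134/31004201 104137568/31004201; 104137568/31004201 80597617/31004201]

step 0: x̄ = F·x = [-6, -15]
step 0: P̄ = F·P·Fᵀ + Q = [10 12; 12 49]
step 0: y = z − H·x̄ = [27]
step 0: S = H·P̄·Hᵀ + R = [161]
step 0: K = P̄·Hᵀ·S⁻¹ = [2/23; 86/161]
step 0: x' = x̄ + K·y = [-84/23, -93/161]
step 0: P' = (I − K·H)·P̄ = [202/23 104/23; 104/23 493/161]
step 1: x̄ = F·x = [168/23, 2043/161]
step 1: P̄ = F·P·Fᵀ + Q = [854/23 1836/23; 1836/23 30911/161]
step 1: y = z − H·x̄ = [-3393/161]
step 1: S = H·P̄·Hᵀ + R = [78697/161]
step 1: K = P̄·Hᵀ·S⁻¹ = [19726/78697; 48970/78697]
step 1: x' = x̄ + K·y = [159114/78697, -33399/78697]
step 1: P' = (I − K·H)·P̄ = [505190/78697 282184/78697; 282184/78697 214547/78697]
step 2: x̄ = F·x = [-318228/78697, -377145/78697]
step 2: P̄ = F·P·Fᵀ + Q = [2178154/78697 4724244/78697; 4724244/78697 11871733/78697]
step 2: y = z − H·x̄ = [199971/78697]
step 2: S = H·P̄·Hᵀ + R = [31004201/78697]
step 2: K = P̄·Hᵀ·S⁻¹ = [7270334/31004201; 19019222/31004201]
step 2: x' = x̄ + K·y = [-106897962/31004201, -100255239/31004201]
step 2: P' = (I − K·H)·P̄ = [186464134/31004201 104137568/31004201; 104137568/31004201 80597617/31004201]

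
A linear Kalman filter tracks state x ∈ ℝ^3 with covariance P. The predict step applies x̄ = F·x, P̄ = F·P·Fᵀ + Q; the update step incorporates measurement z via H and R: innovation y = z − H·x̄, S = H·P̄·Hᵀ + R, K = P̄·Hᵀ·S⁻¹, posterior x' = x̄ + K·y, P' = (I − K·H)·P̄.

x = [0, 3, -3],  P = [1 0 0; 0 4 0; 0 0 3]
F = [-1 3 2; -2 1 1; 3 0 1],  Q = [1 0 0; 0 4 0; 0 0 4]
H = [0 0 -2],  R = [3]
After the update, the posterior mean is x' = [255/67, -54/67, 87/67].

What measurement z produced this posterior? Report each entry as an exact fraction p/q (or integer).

z = [-3]

x̄ = F·x = [3, 0, -3]
P̄ = F·P·Fᵀ + Q = [50 20 3; 20 15 -3; 3 -3 16]
S = H·P̄·Hᵀ + R = [67]
K = P̄·Hᵀ·S⁻¹ = [-6/67; 6/67; -32/67]
x' − x̄ = [54/67, -54/67, 288/67] = K·y
y = (KᵀK)⁻¹·Kᵀ·(x' − x̄) = [-9]
z = y + H·x̄ = [-9] + [6] = [-3]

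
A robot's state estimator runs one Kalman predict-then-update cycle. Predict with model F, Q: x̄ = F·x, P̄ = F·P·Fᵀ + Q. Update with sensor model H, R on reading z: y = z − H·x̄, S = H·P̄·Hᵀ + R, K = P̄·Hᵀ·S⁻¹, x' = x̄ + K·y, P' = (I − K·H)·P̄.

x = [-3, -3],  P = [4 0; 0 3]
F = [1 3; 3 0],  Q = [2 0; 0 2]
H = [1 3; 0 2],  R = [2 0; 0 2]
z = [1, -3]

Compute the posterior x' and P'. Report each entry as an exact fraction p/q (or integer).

x̄ = F·x = [-12, -9]
P̄ = F·P·Fᵀ + Q = [33 12; 12 38]
y = z − H·x̄ = [40, 15]
S = H·P̄·Hᵀ + R = [449 252; 252 154]
K = P̄·Hᵀ·S⁻¹ = [327/403 -3306/2821; 18/403 1186/2821]
x' = x̄ + K·y = [8118/2821, -2559/2821]
P' = (I − K·H)·P̄ = [14496/2821 -3306/2821; -3306/2821 1186/2821]

x' = [8118/2821, -2559/2821]
P' = [14496/2821 -3306/2821; -3306/2821 1186/2821]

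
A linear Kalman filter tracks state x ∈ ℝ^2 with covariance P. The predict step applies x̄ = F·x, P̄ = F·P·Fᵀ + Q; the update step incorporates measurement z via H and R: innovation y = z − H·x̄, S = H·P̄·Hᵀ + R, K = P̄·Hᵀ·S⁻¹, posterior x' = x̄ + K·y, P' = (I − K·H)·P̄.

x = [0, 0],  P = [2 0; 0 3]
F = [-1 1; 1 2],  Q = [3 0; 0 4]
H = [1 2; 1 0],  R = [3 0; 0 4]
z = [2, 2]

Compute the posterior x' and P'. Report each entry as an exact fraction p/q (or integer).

x' = [300/233, 86/233]
P' = [536/233 -244/233; -244/233 278/233]

x̄ = F·x = [0, 0]
P̄ = F·P·Fᵀ + Q = [8 4; 4 18]
y = z − H·x̄ = [2, 2]
S = H·P̄·Hᵀ + R = [99 16; 16 12]
K = P̄·Hᵀ·S⁻¹ = [16/233 134/233; 104/233 -61/233]
x' = x̄ + K·y = [300/233, 86/233]
P' = (I − K·H)·P̄ = [536/233 -244/233; -244/233 278/233]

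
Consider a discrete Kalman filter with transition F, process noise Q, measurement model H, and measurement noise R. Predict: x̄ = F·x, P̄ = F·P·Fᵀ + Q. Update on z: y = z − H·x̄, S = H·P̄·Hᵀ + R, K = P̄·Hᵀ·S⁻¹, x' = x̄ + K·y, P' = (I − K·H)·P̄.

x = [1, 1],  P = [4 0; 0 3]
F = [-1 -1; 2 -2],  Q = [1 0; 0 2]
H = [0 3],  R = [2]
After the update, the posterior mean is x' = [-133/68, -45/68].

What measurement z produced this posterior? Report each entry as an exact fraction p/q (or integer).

x̄ = F·x = [-2, 0]
P̄ = F·P·Fᵀ + Q = [8 -2; -2 30]
S = H·P̄·Hᵀ + R = [272]
K = P̄·Hᵀ·S⁻¹ = [-3/136; 45/136]
x' − x̄ = [3/68, -45/68] = K·y
y = (KᵀK)⁻¹·Kᵀ·(x' − x̄) = [-2]
z = y + H·x̄ = [-2] + [0] = [-2]

z = [-2]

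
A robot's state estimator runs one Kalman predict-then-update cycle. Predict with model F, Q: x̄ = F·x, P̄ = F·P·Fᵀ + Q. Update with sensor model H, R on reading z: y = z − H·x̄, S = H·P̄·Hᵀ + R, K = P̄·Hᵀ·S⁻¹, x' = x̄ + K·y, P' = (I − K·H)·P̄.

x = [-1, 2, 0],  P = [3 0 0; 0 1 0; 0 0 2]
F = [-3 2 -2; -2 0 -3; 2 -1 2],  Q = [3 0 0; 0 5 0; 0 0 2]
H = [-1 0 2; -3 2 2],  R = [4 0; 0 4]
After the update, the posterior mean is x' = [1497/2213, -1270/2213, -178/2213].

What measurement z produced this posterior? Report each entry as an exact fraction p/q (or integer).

z = [-1, -3]

x̄ = F·x = [7, 2, -4]
P̄ = F·P·Fᵀ + Q = [42 30 -28; 30 35 -24; -28 -24 23]
S = H·P̄·Hᵀ + R = [250 286; 286 398]
K = P̄·Hᵀ·S⁻¹ = [-514/2213 -309/2213; -2899/4426 1327/4426; 750/2213 -83/2213]
x' − x̄ = [-13994/2213, -5696/2213, 8674/2213] = K·y
y = (KᵀK)⁻¹·Kᵀ·(x' − x̄) = [14, 22]
z = y + H·x̄ = [14, 22] + [-15, -25] = [-1, -3]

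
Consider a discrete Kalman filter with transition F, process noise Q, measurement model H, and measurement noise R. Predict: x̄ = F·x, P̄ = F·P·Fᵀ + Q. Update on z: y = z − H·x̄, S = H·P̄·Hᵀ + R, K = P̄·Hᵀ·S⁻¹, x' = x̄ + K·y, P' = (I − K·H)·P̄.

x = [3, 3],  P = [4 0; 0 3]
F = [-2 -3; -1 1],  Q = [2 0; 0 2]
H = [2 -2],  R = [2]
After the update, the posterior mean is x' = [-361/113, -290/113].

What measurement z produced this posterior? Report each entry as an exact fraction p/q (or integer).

x̄ = F·x = [-15, 0]
P̄ = F·P·Fᵀ + Q = [45 -1; -1 9]
S = H·P̄·Hᵀ + R = [226]
K = P̄·Hᵀ·S⁻¹ = [46/113; -10/113]
x' − x̄ = [1334/113, -290/113] = K·y
y = (KᵀK)⁻¹·Kᵀ·(x' − x̄) = [29]
z = y + H·x̄ = [29] + [-30] = [-1]

z = [-1]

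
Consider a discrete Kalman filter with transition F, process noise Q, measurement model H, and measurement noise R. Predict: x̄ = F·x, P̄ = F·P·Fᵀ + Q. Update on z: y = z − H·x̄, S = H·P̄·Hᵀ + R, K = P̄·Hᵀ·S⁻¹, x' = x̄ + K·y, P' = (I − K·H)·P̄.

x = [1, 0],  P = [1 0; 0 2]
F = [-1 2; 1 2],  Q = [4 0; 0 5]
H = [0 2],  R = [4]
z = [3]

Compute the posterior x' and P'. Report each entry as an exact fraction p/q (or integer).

x' = [-23/30, 22/15]
P' = [146/15 7/15; 7/15 14/15]

x̄ = F·x = [-1, 1]
P̄ = F·P·Fᵀ + Q = [13 7; 7 14]
y = z − H·x̄ = [1]
S = H·P̄·Hᵀ + R = [60]
K = P̄·Hᵀ·S⁻¹ = [7/30; 7/15]
x' = x̄ + K·y = [-23/30, 22/15]
P' = (I − K·H)·P̄ = [146/15 7/15; 7/15 14/15]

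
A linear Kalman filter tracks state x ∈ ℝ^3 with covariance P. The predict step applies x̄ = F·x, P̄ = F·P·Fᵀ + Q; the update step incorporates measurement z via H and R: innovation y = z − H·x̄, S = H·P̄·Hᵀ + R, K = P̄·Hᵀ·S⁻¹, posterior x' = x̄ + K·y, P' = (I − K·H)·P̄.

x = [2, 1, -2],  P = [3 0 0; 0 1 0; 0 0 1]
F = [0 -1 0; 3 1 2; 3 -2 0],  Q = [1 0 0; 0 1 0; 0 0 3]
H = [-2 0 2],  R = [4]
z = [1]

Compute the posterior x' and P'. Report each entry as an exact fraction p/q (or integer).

x' = [-1, -6/11, -4/11]
P' = [2 -1 2; -1 413/33 -7/33; 2 -7/33 98/33]

x̄ = F·x = [-1, 3, 4]
P̄ = F·P·Fᵀ + Q = [2 -1 2; -1 33 25; 2 25 34]
y = z − H·x̄ = [-9]
S = H·P̄·Hᵀ + R = [132]
K = P̄·Hᵀ·S⁻¹ = [0; 13/33; 16/33]
x' = x̄ + K·y = [-1, -6/11, -4/11]
P' = (I − K·H)·P̄ = [2 -1 2; -1 413/33 -7/33; 2 -7/33 98/33]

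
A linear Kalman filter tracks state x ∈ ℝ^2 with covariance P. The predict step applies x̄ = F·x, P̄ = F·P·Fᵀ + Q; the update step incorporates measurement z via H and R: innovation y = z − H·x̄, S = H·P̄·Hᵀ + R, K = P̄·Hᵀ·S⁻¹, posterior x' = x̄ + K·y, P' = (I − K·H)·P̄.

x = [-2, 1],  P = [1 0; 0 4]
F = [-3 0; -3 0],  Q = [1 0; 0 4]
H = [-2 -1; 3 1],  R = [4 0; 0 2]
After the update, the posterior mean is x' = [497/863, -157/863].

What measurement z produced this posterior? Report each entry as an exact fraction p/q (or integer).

x̄ = F·x = [6, 6]
P̄ = F·P·Fᵀ + Q = [10 9; 9 13]
S = H·P̄·Hᵀ + R = [93 -118; -118 159]
K = P̄·Hᵀ·S⁻¹ = [-9/863 205/863; -209/863 62/863]
x' − x̄ = [-4681/863, -5335/863] = K·y
y = (KᵀK)⁻¹·Kᵀ·(x' − x̄) = [19, -22]
z = y + H·x̄ = [19, -22] + [-18, 24] = [1, 2]

z = [1, 2]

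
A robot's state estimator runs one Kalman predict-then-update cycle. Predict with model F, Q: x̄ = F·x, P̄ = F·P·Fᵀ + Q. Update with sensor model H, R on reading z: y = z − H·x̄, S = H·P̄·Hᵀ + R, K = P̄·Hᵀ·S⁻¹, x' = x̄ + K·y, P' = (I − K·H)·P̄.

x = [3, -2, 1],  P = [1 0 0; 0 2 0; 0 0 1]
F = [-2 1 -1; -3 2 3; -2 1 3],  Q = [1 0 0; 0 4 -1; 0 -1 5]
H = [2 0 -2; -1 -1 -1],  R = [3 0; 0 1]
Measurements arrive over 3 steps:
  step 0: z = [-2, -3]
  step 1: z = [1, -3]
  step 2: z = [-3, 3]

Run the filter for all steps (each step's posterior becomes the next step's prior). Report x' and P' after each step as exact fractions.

step 0: x' = [-2209/2783, 67/23, 140/253], P' = [9248/8349 -37/23 571/759; -37/23 85/23 -37/23; 571/759 -37/23 77/69]
step 1: x' = [6770879/21492388, 30637701/10746194, 202395/10746194], P' = [91474417/85969552 -63698295/42984776 30422459/42984776; -63698295/42984776 73018045/21492388 -32208777/21492388; 30422459/42984776 -32208777/21492388 23093701/21492388]
step 2: x' = [-1680074796670/825714931723, -282450079149/825714931723, -22256154814/43458680617], P' = [878088813031/825714931723 -1223097420971/825714931723 30746131378/43458680617; -1223097420971/825714931723 2804349729949/825714931723 -65111972369/43458680617; 30746131378/43458680617 -65111972369/43458680617 46691580157/43458680617]

step 0: x̄ = F·x = [-9, -10, -5]
step 0: P̄ = F·P·Fᵀ + Q = [8 7 3; 7 30 18; 3 18 20]
step 0: y = z − H·x̄ = [6, -27]
step 0: S = H·P̄·Hᵀ + R = [91 46; 46 115]
step 0: K = P̄·Hᵀ·S⁻¹ = [86/363 -2098/8349; 0 -11/23; -8/33 -197/759]
step 0: x' = x̄ + K·y = [-2209/2783, 67/23, 140/253]
step 0: P' = (I − K·H)·P̄ = [9248/8349 -37/23 571/759; -37/23 85/23 -37/23; 571/759 -37/23 77/69]
step 1: x̄ = F·x = [10985/2783, 27461/2783, 17145/2783]
step 1: P̄ = F·P·Fᵀ + Q = [63741/2783 50330/2783 13878/2783; 50330/2783 70281/2783 23875/2783; 13878/2783 23875/2783 91211/8349]
step 1: y = z − H·x̄ = [1373/253, 2054/121]
step 1: S = H·P̄·Hᵀ + R = [6791/69 -1418/33; -1418/33 44788/363]
step 1: K = P̄·Hᵀ·S⁻¹ = [10209833/42984776 -24922745/85969552; 239753/21492388 -17920241/42984776; -5254981/21492388 -12192307/42984776]
step 1: x' = x̄ + K·y = [6770879/21492388, 30637701/10746194, 202395/10746194]
step 1: P' = (I − K·H)·P̄ = [91474417/85969552 -63698295/42984776 30422459/42984776; -63698295/42984776 73018045/21492388 -32208777/21492388; 30422459/42984776 -32208777/21492388 23093701/21492388]
step 2: x̄ = F·x = [23664427/10746194, 103452537/21492388, 24474007/10746194]
step 2: P̄ = F·P·Fᵀ + Q = [461737613/21492388 718136359/42984776 97345477/21492388; 718136359/42984776 2054339177/85969552 348990467/42984776; 97345477/21492388 348990467/42984776 231406885/21492388]
step 2: y = z − H·x̄ = [-15309711/5373097, 264206569/21492388]
step 2: S = H·P̄·Hᵀ + R = [514572835/5373097 -207451837/5373097; -207451837/5373097 9960157841/85969552]
step 2: K = P̄·Hᵀ·S⁻¹ = [195941544566/825714931723 -239167888242/825714931723; 9353369360/825714931723 -344124833967/825714931723; -10630299186/43458680617 -12325739166/43458680617]
step 2: x' = x̄ + K·y = [-1680074796670/825714931723, -282450079149/825714931723, -22256154814/43458680617]
step 2: P' = (I − K·H)·P̄ = [878088813031/825714931723 -1223097420971/825714931723 30746131378/43458680617; -1223097420971/825714931723 2804349729949/825714931723 -65111972369/43458680617; 30746131378/43458680617 -65111972369/43458680617 46691580157/43458680617]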